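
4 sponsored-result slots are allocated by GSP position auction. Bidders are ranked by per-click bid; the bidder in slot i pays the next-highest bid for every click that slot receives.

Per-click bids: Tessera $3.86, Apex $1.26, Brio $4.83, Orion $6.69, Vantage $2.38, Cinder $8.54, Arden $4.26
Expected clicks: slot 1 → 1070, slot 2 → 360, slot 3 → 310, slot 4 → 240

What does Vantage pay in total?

Per-click bids in order: $8.54 (Cinder) > $6.69 (Orion) > $4.83 (Brio) > $4.26 (Arden) > $3.86 (Tessera) > …
Vantage ranks below slot 4 → no slot, pays nothing.

Vantage pays $0.00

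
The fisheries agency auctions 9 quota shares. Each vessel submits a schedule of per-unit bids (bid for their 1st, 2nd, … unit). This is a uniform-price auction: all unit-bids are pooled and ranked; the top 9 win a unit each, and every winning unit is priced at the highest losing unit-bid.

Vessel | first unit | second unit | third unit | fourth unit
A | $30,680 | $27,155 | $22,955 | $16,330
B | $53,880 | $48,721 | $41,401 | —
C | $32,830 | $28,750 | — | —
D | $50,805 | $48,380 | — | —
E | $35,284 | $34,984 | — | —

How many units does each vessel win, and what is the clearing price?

All unit-bids, highest first — top 9: 53,880 (B-1), 50,805 (D-1), 48,721 (B-2), 48,380 (D-2), 41,401 (B-3), 35,284 (E-1), 34,984 (E-2), 32,830 (C-1), 30,680 (A-1)
The (k+1)-th unit-bid is $28,750.
Allocation: A 1, B 3, C 1, D 2, E 2.

A 1, B 3, C 1, D 2, E 2; clearing price $28,750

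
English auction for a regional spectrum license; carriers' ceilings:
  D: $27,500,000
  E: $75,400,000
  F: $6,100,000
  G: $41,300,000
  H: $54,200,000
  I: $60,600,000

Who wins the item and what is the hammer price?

E wins at $60,600,000

Limits ranked: 75,400,000 (E) > 60,600,000 (I) > 54,200,000 (H) > 41,300,000 (G) > 27,500,000 (D) > 6,100,000 (F)
Bidding ends when I exits at $60,600,000; E takes it.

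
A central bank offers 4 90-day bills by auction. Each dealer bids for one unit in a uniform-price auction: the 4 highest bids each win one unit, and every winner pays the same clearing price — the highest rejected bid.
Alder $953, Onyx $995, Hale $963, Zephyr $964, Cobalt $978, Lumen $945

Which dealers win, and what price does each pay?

Onyx, Cobalt, Zephyr, Hale; each pays $953

Ordering the bids: 995 (Onyx), 978 (Cobalt), 964 (Zephyr), 963 (Hale), 953 (Alder), 945 (Lumen)
Top 4: Onyx, Cobalt, Zephyr, Hale.
Clearing price = highest rejected bid = $953.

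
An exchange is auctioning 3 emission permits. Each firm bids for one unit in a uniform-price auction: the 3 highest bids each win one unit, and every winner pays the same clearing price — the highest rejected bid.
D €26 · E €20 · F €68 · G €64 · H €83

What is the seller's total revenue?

Total revenue: €78

Ordering the bids: 83 (H), 68 (F), 64 (G), 26 (D), 20 (E)
Winners (3 units): H, F, G.
Clearing price = highest rejected bid = €26.
Total revenue = 3 × €26 = €78.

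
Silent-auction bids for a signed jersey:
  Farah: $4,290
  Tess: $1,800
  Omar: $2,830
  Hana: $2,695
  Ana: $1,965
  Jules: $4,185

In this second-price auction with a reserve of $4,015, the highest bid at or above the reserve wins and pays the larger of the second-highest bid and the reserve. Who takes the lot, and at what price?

Farah pays $4,185

Second-price auction with a reserve of $4,015: the highest bid at or above the reserve wins and pays the larger of the second-highest bid and the reserve.
Sorting bids: 4,290 (Farah) > 4,185 (Jules) > 2,830 (Omar) > 2,695 (Hana) > 1,965 (Ana) > 1,800 (Tess)
Highest eligible bid: Farah at $4,290.
max(second-highest $4,185, reserve $4,015) = $4,185; the reserve does not bind.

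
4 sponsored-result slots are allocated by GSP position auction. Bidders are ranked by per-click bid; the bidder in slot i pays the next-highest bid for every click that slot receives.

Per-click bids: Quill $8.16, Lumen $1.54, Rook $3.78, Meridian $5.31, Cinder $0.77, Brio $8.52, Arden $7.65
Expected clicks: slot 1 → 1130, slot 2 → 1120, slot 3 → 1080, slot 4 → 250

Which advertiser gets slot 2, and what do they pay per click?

Ranked by bid: $8.52 (Brio) > $8.16 (Quill) > $7.65 (Arden) > $5.31 (Meridian) > $3.78 (Rook) > …
Slot 2 goes to the second-ranked bidder, Quill, who pays the next bid down: $7.65/click.

Quill; $7.65 per click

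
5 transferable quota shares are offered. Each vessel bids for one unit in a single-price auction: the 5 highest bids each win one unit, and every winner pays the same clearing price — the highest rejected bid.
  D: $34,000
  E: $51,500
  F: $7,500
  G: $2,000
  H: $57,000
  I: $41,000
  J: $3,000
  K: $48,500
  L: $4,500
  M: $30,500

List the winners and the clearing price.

H, E, K, I, D; each pays $30,500

Sorting: 57,000 (H), 51,500 (E), 48,500 (K), 41,000 (I), 34,000 (D), 30,500 (M), 7,500 (F), …
Winners (5 units): H, E, K, I, D.
Clearing price = highest rejected bid = $30,500.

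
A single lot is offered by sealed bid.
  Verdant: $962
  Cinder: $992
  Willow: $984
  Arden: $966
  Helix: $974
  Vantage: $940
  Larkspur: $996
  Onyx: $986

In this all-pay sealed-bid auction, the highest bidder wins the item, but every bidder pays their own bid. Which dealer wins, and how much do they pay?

Larkspur pays $996

Rule: the highest bidder wins the item, but every bidder pays their own bid.
Bids ranked: 996 (Larkspur) > 992 (Cinder) > 986 (Onyx) > 984 (Willow) > 974 (Helix) > 966 (Arden) > …
Larkspur wins with the top bid; all bids are sunk regardless.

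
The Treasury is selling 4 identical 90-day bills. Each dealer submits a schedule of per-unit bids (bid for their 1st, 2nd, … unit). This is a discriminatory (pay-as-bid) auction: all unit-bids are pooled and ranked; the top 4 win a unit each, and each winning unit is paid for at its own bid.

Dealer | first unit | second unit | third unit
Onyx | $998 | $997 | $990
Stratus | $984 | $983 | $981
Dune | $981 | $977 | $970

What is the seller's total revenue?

All unit-bids, highest first — top 4: 998 (Onyx-1), 997 (Onyx-2), 990 (Onyx-3), 984 (Stratus-1)
Next rejected bid: $983 (not a price — pay-as-bid).
Each winning unit pays its own bid.
Revenue = 998 + 997 + 990 + 984 = $3,969.

Total revenue: $3,969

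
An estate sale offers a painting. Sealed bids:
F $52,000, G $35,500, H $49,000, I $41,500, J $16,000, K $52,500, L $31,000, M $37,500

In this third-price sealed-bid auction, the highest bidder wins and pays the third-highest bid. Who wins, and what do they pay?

Bids ranked: 52,500 (K) > 52,000 (F) > 49,000 (H) > 41,500 (I) > 37,500 (M) > 35,500 (G) > …
K is highest; pays the third-highest bid, $49,000.

K pays $49,000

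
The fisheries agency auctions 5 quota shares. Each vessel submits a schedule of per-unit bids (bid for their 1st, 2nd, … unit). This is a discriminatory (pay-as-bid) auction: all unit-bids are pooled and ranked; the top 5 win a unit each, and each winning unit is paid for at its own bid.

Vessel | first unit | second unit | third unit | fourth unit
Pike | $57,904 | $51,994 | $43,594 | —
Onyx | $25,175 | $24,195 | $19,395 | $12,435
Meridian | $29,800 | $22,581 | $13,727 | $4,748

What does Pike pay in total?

Pike pays $153,492

Merging the schedules and taking the best 5: 57,904 (Pike-1), 51,994 (Pike-2), 43,594 (Pike-3), 29,800 (Meridian-1), 25,175 (Onyx-1)
Next rejected bid: $24,195 (not a price — pay-as-bid).
Pike's winning unit-bids: 57,904 + 51,994 + 43,594 = $153,492.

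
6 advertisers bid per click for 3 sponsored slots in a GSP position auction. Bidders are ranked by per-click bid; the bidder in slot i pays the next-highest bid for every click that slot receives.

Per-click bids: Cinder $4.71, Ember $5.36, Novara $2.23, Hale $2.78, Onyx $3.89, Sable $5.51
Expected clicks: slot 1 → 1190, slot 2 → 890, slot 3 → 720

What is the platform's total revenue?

Total revenue: $13371.10

Ranked by bid: $5.51 (Sable) > $5.36 (Ember) > $4.71 (Cinder) > $3.89 (Onyx) > …
Slot 1: Sable pays $5.36 × 1190 = $6378.40
Slot 2: Ember pays $4.71 × 890 = $4191.90
Slot 3: Cinder pays $3.89 × 720 = $2800.80
Total = $13371.10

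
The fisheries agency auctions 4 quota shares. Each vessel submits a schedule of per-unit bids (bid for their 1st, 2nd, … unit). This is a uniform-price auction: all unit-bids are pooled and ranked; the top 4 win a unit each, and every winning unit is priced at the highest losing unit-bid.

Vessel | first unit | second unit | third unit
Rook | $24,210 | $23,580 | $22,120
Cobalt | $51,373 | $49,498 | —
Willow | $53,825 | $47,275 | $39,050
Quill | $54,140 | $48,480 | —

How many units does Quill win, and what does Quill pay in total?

All unit-bids, highest first — top 4: 54,140 (Quill-1), 53,825 (Willow-1), 51,373 (Cobalt-1), 49,498 (Cobalt-2)
First bid not allocated: $48,480.
Quill wins 1 unit(s) at $48,480 each.

Quill: 1 unit, pays $48,480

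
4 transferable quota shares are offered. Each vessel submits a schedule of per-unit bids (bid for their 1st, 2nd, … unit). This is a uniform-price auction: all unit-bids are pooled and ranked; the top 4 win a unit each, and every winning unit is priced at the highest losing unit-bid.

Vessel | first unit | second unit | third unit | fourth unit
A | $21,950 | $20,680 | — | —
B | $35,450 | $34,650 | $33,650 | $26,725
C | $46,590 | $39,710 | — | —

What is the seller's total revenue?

Total revenue: $134,600

Merging the schedules and taking the best 4: 46,590 (C-1), 39,710 (C-2), 35,450 (B-1), 34,650 (B-2)
First bid not allocated: $33,650.
Allocation: B 2, C 2. Every unit priced at $33,650.
Revenue = 4 × 33,650 = $134,600.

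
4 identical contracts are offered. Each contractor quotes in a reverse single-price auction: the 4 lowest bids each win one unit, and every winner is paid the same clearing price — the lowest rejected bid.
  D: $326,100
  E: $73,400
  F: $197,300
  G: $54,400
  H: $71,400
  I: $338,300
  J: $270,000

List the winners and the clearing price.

Sorting: 54,400 (G), 71,400 (H), 73,400 (E), 197,300 (F), 270,000 (J), 326,100 (D), …
The 4 lowest are G, H, E, F.
Lowest unsuccessful bid: $270,000 → clearing price.

G, H, E, F; each is paid $270,000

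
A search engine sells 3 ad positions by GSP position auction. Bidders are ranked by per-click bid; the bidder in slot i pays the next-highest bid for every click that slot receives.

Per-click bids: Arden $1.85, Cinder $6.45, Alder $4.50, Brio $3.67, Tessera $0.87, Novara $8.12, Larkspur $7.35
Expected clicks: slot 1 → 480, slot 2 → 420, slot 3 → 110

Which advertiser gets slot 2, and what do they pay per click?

Per-click bids in order: $8.12 (Novara) > $7.35 (Larkspur) > $6.45 (Cinder) > $4.50 (Alder) > …
Slot 2 goes to the second-ranked bidder, Larkspur, who pays the next bid down: $6.45/click.

Larkspur; $6.45 per click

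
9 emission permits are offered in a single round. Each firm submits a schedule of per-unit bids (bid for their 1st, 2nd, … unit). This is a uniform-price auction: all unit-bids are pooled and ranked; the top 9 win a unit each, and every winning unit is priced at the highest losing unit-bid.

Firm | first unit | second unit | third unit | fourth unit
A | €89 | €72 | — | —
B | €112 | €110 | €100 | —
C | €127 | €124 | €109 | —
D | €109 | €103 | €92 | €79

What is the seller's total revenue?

Merging the schedules and taking the best 9: 127 (C-1), 124 (C-2), 112 (B-1), 110 (B-2), 109 (C-3), 109 (D-1), 103 (D-2), 100 (B-3), 92 (D-3)
First bid not allocated: €89.
Allocation: B 3, C 3, D 3. Every unit priced at €89.
Revenue = 9 × 89 = €801.

Total revenue: €801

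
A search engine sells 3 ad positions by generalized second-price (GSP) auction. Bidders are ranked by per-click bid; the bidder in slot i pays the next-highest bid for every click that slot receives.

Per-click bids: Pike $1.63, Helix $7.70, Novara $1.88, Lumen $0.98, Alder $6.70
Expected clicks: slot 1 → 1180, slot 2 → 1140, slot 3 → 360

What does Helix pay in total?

Helix pays $7906.00

Ranked by bid: $7.70 (Helix) > $6.70 (Alder) > $1.88 (Novara) > $1.63 (Pike) > …
Helix holds slot 1 → pays next bid $6.70 × 1180 clicks = $7906.00.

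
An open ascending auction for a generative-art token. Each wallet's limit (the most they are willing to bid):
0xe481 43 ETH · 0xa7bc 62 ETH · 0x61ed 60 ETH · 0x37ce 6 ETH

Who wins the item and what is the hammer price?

Sorting limits: 62 (0xa7bc) > 60 (0x61ed) > 43 (0xe481) > 6 (0x37ce)
Bidding ends when 0x61ed exits at 60 ETH; 0xa7bc takes it.

0xa7bc wins at 60 ETH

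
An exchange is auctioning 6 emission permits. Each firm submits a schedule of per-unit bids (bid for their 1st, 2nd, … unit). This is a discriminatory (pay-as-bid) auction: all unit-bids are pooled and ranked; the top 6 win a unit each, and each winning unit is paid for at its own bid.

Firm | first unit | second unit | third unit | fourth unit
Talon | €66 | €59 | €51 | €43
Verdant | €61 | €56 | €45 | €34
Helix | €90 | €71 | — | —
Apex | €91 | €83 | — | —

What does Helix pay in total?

All unit-bids, highest first — top 6: 91 (Apex-1), 90 (Helix-1), 83 (Apex-2), 71 (Helix-2), 66 (Talon-1), 61 (Verdant-1)
Next rejected bid: €59 (not a price — pay-as-bid).
Helix's winning unit-bids: 90 + 71 = €161.

Helix pays €161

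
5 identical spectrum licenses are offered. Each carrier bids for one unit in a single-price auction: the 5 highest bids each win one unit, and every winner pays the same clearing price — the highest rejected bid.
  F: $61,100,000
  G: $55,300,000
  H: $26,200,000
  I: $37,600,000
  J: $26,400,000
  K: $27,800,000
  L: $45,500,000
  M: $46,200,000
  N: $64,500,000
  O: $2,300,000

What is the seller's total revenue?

Bids ranked high→low: 64,500,000 (N), 61,100,000 (F), 55,300,000 (G), 46,200,000 (M), 45,500,000 (L), 37,600,000 (I), 27,800,000 (K), …
The 5 highest are N, F, G, M, L.
Highest unsuccessful bid: $37,600,000 → clearing price.
Total revenue = 5 × $37,600,000 = $188,000,000.

Total revenue: $188,000,000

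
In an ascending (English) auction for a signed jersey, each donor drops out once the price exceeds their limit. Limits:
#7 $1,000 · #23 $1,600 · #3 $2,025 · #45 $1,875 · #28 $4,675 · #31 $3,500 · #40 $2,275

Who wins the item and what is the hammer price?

Limits ranked: 4,675 (#28) > 3,500 (#31) > 2,275 (#40) > 2,025 (#3) > 1,875 (#45) > 1,600 (#23) > …
#31 is the last rival to drop out, at $3,500; #28 remains and wins at that price.

#28 wins at $3,500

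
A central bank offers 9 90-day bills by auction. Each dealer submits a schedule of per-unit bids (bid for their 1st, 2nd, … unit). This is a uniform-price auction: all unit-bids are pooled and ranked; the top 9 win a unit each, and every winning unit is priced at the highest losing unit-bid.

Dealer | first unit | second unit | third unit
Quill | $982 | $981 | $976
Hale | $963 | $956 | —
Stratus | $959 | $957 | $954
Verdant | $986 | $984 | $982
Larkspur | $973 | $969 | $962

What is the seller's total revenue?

Pooled unit-bids ranked (top 9): 986 (Verdant-1), 984 (Verdant-2), 982 (Quill-1), 982 (Verdant-3), 981 (Quill-2), 976 (Quill-3), 973 (Larkspur-1), 969 (Larkspur-2), 963 (Hale-1)
First bid not allocated: $962.
Allocation: Hale 1, Larkspur 2, Quill 3, Verdant 3. Every unit priced at $962.
Revenue = 9 × 962 = $8,658.

Total revenue: $8,658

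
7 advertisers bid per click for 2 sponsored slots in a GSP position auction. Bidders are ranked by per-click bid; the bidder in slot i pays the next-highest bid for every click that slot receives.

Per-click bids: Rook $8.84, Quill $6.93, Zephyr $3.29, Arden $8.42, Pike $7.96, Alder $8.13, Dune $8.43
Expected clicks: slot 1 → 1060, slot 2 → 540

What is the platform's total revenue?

Sorting advertisers: $8.84 (Rook) > $8.43 (Dune) > $8.42 (Arden) > …
Slot 1: Rook pays $8.43 × 1060 = $8935.80
Slot 2: Dune pays $8.42 × 540 = $4546.80
Total = $13482.60

Total revenue: $13482.60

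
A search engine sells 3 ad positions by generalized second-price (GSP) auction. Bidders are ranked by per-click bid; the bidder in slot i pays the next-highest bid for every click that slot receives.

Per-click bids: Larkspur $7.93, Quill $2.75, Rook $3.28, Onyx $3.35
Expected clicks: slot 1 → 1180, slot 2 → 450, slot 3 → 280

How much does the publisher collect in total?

Sorting advertisers: $7.93 (Larkspur) > $3.35 (Onyx) > $3.28 (Rook) > $2.75 (Quill)
Slot 1: Larkspur pays $3.35 × 1180 = $3953.00
Slot 2: Onyx pays $3.28 × 450 = $1476.00
Slot 3: Rook pays $2.75 × 280 = $770.00
Total = $6199.00

Total revenue: $6199.00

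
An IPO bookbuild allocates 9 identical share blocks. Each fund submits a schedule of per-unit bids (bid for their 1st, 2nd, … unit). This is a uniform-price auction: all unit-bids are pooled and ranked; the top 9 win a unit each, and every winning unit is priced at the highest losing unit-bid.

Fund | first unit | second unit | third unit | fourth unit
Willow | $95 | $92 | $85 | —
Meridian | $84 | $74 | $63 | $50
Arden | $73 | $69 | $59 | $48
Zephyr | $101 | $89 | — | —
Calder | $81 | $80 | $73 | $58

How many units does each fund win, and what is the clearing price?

Pooled unit-bids ranked (top 9): 101 (Zephyr-1), 95 (Willow-1), 92 (Willow-2), 89 (Zephyr-2), 85 (Willow-3), 84 (Meridian-1), 81 (Calder-1), 80 (Calder-2), 74 (Meridian-2)
Highest rejected unit-bid = $73.
Allocation: Calder 2, Meridian 2, Willow 3, Zephyr 2.

Calder 2, Meridian 2, Willow 3, Zephyr 2; clearing price $73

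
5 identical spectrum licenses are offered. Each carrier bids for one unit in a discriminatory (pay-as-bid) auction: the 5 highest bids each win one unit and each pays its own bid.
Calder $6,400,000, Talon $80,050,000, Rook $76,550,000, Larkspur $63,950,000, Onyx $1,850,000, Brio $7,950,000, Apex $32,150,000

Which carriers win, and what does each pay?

Sorting: 80,050,000 (Talon), 76,550,000 (Rook), 63,950,000 (Larkspur), 32,150,000 (Apex), 7,950,000 (Brio), 6,400,000 (Calder), 1,850,000 (Onyx)
The 5 highest are Talon, Rook, Larkspur, Apex, Brio.
Each winner pays its own bid: Talon $80,050,000, Rook $76,550,000, Larkspur $63,950,000, Apex $32,150,000, Brio $7,950,000.

Talon $80,050,000, Rook $76,550,000, Larkspur $63,950,000, Apex $32,150,000, Brio $7,950,000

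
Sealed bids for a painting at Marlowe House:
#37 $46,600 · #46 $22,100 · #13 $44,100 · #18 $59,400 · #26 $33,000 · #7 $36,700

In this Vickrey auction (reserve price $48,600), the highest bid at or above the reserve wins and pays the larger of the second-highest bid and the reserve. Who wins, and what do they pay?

#18 pays $48,600

Rule: the highest bid at or above the reserve wins and pays the larger of the second-highest bid and the reserve.
Bids ranked: 59,400 (#18) > 46,600 (#37) > 44,100 (#13) > 36,700 (#7) > 33,000 (#26) > 22,100 (#46)
Highest eligible bid: #18 at $59,400.
max(second-highest $46,600, reserve $48,600) = $48,600.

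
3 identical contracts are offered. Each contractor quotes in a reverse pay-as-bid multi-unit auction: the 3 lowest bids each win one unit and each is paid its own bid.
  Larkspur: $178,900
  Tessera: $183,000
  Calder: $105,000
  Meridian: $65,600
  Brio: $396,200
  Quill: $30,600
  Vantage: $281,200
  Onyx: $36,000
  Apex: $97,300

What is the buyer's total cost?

Total cost: $132,200

Sorting: 30,600 (Quill), 36,000 (Onyx), 65,600 (Meridian), 97,300 (Apex), 105,000 (Calder), …
The 3 lowest are Quill, Onyx, Meridian.
Total cost = 30,600 + 36,000 + 65,600 = $132,200.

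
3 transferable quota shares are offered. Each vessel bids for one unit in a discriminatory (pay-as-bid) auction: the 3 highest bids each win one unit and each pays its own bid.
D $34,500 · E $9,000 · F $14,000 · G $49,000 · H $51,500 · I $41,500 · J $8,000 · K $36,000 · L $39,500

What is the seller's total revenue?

Total revenue: $142,000

Bids ranked high→low: 51,500 (H), 49,000 (G), 41,500 (I), 39,500 (L), 36,000 (K), …
Top 3: H, G, I.
Total revenue = 51,500 + 49,000 + 41,500 = $142,000.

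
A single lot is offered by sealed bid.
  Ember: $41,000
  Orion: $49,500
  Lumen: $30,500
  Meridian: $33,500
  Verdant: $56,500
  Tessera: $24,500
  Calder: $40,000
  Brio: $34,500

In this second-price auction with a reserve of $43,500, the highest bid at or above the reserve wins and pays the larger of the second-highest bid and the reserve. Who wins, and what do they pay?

Verdant pays $49,500

Bids ranked: 56,500 (Verdant) > 49,500 (Orion) > 41,000 (Ember) > 40,000 (Calder) > 34,500 (Brio) > 33,500 (Meridian) > …
Verdant has the top bid at or above the reserve ($56,500).
max(second-highest $49,500, reserve $43,500) = $49,500; the reserve does not bind.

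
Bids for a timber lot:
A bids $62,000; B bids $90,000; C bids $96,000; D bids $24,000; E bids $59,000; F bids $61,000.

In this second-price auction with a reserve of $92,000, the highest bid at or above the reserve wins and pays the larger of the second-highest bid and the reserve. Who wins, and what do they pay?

Bids ranked: 96,000 (C) > 90,000 (B) > 62,000 (A) > 61,000 (F) > 59,000 (E) > 24,000 (D)
Highest eligible bid: C at $96,000.
Second-highest bid $90,000 is below the reserve $92,000, so the reserve binds → payment $92,000.

C pays $92,000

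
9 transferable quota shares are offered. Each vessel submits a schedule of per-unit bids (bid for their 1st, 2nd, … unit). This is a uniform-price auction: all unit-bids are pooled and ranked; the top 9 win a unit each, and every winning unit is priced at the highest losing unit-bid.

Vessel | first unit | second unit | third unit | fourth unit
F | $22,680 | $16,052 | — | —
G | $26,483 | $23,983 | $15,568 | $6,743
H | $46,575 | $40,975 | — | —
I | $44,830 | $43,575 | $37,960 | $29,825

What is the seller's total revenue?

Total revenue: $144,468

Pooled unit-bids ranked (top 9): 46,575 (H-1), 44,830 (I-1), 43,575 (I-2), 40,975 (H-2), 37,960 (I-3), 29,825 (I-4), 26,483 (G-1), 23,983 (G-2), 22,680 (F-1)
Highest rejected unit-bid = $16,052.
Allocation: F 1, G 2, H 2, I 4. Every unit priced at $16,052.
Revenue = 9 × 16,052 = $144,468.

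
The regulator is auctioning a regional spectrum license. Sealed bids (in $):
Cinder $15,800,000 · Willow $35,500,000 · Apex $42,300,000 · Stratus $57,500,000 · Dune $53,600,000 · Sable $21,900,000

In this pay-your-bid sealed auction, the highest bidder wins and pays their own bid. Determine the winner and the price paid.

Stratus pays $57,500,000

Bids in order: 57,500,000 (Stratus) > 53,600,000 (Dune) > 42,300,000 (Apex) > 35,500,000 (Willow) > 21,900,000 (Sable) > 15,800,000 (Cinder)
Stratus is highest → pays own bid, $57,500,000.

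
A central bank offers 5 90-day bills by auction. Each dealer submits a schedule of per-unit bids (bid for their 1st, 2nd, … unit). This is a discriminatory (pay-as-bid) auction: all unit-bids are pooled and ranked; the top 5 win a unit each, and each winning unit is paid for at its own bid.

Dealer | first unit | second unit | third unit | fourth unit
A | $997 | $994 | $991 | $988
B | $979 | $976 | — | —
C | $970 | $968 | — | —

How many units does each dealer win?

Merging the schedules and taking the best 5: 997 (A-1), 994 (A-2), 991 (A-3), 988 (A-4), 979 (B-1)
Next rejected bid: $976 (not a price — pay-as-bid).
Allocation: A 4, B 1.

A 4, B 1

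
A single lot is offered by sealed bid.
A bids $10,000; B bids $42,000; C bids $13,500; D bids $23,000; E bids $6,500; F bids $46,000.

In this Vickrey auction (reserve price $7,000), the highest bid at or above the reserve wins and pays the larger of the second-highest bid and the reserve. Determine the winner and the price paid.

F pays $42,000

Bids ranked: 46,000 (F) > 42,000 (B) > 23,000 (D) > 13,500 (C) > 10,000 (A) > 6,500 (E)
Highest eligible bid: F at $46,000.
max(second-highest $42,000, reserve $7,000) = $42,000; the reserve does not bind.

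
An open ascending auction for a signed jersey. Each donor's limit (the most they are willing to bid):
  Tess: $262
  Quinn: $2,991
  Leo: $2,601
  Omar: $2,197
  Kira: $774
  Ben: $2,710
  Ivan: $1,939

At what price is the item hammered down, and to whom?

Quinn wins at $2,710

Limits in order: 2,991 (Quinn) > 2,710 (Ben) > 2,601 (Leo) > 2,197 (Omar) > 1,939 (Ivan) > 774 (Kira) > …
Once the price passes $2,710, only Quinn is left; the hammer falls at Ben's limit of $2,710.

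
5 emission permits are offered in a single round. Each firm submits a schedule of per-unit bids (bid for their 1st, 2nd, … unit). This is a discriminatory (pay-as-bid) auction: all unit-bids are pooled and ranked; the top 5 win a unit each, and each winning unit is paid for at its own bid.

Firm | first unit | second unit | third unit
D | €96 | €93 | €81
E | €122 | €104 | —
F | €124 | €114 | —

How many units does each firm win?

D 1, E 2, F 2

Merging the schedules and taking the best 5: 124 (F-1), 122 (E-1), 114 (F-2), 104 (E-2), 96 (D-1)
Next rejected bid: €93 (not a price — pay-as-bid).
Allocation: D 1, E 2, F 2.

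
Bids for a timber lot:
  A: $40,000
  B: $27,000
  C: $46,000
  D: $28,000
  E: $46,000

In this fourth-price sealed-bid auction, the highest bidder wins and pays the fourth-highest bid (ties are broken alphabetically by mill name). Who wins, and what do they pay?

C pays $28,000

Bids in order: 46,000 (C) > 46,000 (E) > 40,000 (A) > 28,000 (D) > 27,000 (B)
Tie at $46,000 → C wins by tie-break.
C wins; payment is bid #4 in the ranking = $28,000.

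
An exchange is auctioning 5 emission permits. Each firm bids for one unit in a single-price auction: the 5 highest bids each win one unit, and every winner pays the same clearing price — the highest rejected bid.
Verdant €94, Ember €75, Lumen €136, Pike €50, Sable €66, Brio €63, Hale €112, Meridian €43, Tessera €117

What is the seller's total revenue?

Total revenue: €330

Sorting: 136 (Lumen), 117 (Tessera), 112 (Hale), 94 (Verdant), 75 (Ember), 66 (Sable), 63 (Brio), …
Winners (5 units): Lumen, Tessera, Hale, Verdant, Ember.
Highest unsuccessful bid: €66 → clearing price.
Total revenue = 5 × €66 = €330.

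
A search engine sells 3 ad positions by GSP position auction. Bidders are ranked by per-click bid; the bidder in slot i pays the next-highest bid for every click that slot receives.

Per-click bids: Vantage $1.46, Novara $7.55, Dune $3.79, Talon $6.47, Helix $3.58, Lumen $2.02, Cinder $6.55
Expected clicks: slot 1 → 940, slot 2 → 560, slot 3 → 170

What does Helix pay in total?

Sorting advertisers: $7.55 (Novara) > $6.55 (Cinder) > $6.47 (Talon) > $3.79 (Dune) > …
Helix ranks below slot 3 → no slot, pays nothing.

Helix pays $0.00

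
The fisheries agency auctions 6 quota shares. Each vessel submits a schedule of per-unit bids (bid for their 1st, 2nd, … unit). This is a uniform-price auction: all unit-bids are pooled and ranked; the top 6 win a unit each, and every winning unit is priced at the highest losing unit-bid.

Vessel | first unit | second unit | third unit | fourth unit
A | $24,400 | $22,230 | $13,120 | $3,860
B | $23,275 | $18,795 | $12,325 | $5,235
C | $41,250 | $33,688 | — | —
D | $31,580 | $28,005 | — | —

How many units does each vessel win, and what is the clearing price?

Merging the schedules and taking the best 6: 41,250 (C-1), 33,688 (C-2), 31,580 (D-1), 28,005 (D-2), 24,400 (A-1), 23,275 (B-1)
Highest rejected unit-bid = $22,230.
Allocation: A 1, B 1, C 2, D 2.

A 1, B 1, C 2, D 2; clearing price $22,230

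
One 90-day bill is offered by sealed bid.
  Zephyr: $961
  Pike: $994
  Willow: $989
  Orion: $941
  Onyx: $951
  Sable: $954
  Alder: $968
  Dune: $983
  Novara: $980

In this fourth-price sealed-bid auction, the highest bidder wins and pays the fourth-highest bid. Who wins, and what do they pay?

Fourth-price sealed-bid auction: the highest bidder wins and pays the fourth-highest bid.
Bids in order: 994 (Pike) > 989 (Willow) > 983 (Dune) > 980 (Novara) > 968 (Alder) > 961 (Zephyr) > …
Pike is highest; pays the fourth-highest bid, $980.

Pike pays $980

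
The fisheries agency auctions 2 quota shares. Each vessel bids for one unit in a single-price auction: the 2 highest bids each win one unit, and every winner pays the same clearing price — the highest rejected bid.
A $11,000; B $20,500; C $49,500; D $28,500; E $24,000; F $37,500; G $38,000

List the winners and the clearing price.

Sorting: 49,500 (C), 38,000 (G), 37,500 (F), 28,500 (D), …
The 2 highest are C, G.
Clearing price = highest rejected bid = $37,500.

C, G; each pays $37,500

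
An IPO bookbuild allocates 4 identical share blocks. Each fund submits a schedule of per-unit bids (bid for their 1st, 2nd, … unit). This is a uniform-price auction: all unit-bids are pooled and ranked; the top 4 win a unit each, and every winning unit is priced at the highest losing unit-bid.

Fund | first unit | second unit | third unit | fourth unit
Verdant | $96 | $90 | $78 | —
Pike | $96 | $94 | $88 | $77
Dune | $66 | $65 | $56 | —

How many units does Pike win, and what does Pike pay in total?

Pike: 2 units, pays $176

All unit-bids, highest first — top 4: 96 (Verdant-1), 96 (Pike-1), 94 (Pike-2), 90 (Verdant-2)
First bid not allocated: $88.
Pike wins 2 unit(s) at $88 each.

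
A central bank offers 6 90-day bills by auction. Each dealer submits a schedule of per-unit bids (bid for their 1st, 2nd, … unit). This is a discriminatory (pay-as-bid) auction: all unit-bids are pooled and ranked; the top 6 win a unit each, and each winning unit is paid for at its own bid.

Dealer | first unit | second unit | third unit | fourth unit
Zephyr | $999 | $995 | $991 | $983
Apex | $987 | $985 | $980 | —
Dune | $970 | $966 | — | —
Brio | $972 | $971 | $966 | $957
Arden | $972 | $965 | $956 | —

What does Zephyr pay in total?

Zephyr pays $3,968

All unit-bids, highest first — top 6: 999 (Zephyr-1), 995 (Zephyr-2), 991 (Zephyr-3), 987 (Apex-1), 985 (Apex-2), 983 (Zephyr-4)
Next rejected bid: $980 (not a price — pay-as-bid).
Zephyr's winning unit-bids: 999 + 995 + 991 + 983 = $3,968.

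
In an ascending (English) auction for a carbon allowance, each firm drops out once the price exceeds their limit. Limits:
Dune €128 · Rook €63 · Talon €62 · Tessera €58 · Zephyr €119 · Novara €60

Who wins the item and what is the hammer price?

Dune wins at €119

Limits in order: 128 (Dune) > 119 (Zephyr) > 63 (Rook) > 62 (Talon) > 60 (Novara) > 58 (Tessera)
Once the price passes €119, only Dune is left; the hammer falls at Zephyr's limit of €119.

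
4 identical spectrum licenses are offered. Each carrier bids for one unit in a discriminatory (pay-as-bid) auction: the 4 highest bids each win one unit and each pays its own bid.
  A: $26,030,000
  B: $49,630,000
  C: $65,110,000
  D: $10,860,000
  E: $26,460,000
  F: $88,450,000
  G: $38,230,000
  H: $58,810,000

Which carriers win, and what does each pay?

Bids ranked high→low: 88,450,000 (F), 65,110,000 (C), 58,810,000 (H), 49,630,000 (B), 38,230,000 (G), 26,460,000 (E), …
Winners (4 units): F, C, H, B.
Each winner pays its own bid: F $88,450,000, C $65,110,000, H $58,810,000, B $49,630,000.

F $88,450,000, C $65,110,000, H $58,810,000, B $49,630,000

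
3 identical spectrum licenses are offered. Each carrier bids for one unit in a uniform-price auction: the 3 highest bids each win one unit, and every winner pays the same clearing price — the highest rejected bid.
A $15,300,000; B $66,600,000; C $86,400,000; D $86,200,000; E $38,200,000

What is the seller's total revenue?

Total revenue: $114,600,000

Sorting: 86,400,000 (C), 86,200,000 (D), 66,600,000 (B), 38,200,000 (E), 15,300,000 (A)
Winners (3 units): C, D, B.
First losing bid is E's $38,200,000, which sets the uniform price.
Total revenue = 3 × $38,200,000 = $114,600,000.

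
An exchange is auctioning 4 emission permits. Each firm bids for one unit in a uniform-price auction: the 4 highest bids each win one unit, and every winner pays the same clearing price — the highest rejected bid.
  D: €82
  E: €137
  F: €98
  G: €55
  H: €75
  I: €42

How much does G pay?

G pays €0

Bids ranked high→low: 137 (E), 98 (F), 82 (D), 75 (H), 55 (G), 42 (I)
Top 4: E, F, D, H.
Clearing price = highest rejected bid = €55.
G does not win → pays €0.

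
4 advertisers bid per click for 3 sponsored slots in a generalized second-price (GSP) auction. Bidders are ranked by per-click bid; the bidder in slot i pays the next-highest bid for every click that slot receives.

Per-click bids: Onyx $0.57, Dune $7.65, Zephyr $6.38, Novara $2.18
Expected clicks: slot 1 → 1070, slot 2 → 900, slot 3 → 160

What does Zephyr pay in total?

Per-click bids in order: $7.65 (Dune) > $6.38 (Zephyr) > $2.18 (Novara) > $0.57 (Onyx)
Zephyr holds slot 2 → pays next bid $2.18 × 900 clicks = $1962.00.

Zephyr pays $1962.00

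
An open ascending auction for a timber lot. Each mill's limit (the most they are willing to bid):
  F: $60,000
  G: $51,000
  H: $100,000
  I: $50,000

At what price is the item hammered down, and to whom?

H wins at $60,000

Limits ranked: 100,000 (H) > 60,000 (F) > 51,000 (G) > 50,000 (I)
F is the last rival to drop out, at $60,000; H remains and wins at that price.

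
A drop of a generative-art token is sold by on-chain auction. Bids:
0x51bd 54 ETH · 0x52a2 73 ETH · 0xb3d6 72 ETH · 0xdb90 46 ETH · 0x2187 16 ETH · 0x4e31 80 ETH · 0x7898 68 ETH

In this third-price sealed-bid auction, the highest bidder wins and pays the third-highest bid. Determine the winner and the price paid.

Bids in order: 80 (0x4e31) > 73 (0x52a2) > 72 (0xb3d6) > 68 (0x7898) > 54 (0x51bd) > 46 (0xdb90) > …
0x4e31 is highest; pays the third-highest bid, 72 ETH.

0x4e31 pays 72 ETH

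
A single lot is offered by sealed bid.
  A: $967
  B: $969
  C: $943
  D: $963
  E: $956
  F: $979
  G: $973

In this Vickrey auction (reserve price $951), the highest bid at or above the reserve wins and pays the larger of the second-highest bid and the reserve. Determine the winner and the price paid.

Bids ranked: 979 (F) > 973 (G) > 969 (B) > 967 (A) > 963 (D) > 956 (E) > …
F has the top bid at or above the reserve ($979).
Second-highest bid $973 exceeds the reserve $951 → payment $973.

F pays $973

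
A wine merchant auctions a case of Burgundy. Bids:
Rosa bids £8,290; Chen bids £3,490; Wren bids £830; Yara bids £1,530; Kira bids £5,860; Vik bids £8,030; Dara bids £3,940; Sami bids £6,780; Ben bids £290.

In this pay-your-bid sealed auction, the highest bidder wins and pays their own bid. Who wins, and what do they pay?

Rule: the highest bidder wins and pays their own bid.
Bids in order: 8,290 (Rosa) > 8,030 (Vik) > 6,780 (Sami) > 5,860 (Kira) > 3,940 (Dara) > 3,490 (Chen) > …
Rosa has the highest bid and pays exactly that: £8,290.

Rosa pays £8,290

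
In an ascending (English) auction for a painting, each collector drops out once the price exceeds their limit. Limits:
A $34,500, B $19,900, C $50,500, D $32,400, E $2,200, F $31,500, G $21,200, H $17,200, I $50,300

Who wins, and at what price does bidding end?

Limits in order: 50,500 (C) > 50,300 (I) > 34,500 (A) > 32,400 (D) > 31,500 (F) > 21,200 (G) > …
Once the price passes $50,300, only C is left; the hammer falls at I's limit of $50,300.

C wins at $50,300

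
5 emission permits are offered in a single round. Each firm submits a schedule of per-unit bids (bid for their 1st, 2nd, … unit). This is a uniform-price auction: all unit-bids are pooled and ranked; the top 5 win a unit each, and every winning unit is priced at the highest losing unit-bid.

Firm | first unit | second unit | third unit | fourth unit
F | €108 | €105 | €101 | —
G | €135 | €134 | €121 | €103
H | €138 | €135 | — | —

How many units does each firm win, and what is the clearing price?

G 3, H 2; clearing price €108

Merging the schedules and taking the best 5: 138 (H-1), 135 (G-1), 135 (H-2), 134 (G-2), 121 (G-3)
Highest rejected unit-bid = €108.
Allocation: G 3, H 2.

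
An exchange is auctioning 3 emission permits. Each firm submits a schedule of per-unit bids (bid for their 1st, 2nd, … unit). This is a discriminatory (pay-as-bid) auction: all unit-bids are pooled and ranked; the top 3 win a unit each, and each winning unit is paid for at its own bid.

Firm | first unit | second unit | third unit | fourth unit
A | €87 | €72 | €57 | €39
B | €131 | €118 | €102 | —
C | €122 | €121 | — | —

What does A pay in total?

A pays €0

Pooled unit-bids ranked (top 3): 131 (B-1), 122 (C-1), 121 (C-2)
Next rejected bid: €118 (not a price — pay-as-bid).
A wins no units.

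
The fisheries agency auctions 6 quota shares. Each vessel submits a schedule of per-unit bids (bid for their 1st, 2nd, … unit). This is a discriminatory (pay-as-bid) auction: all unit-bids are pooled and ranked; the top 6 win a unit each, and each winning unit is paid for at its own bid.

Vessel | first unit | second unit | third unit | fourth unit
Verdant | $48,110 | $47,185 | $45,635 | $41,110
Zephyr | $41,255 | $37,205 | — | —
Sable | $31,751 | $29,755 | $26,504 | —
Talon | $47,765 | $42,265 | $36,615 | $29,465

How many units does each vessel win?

Talon 2, Verdant 3, Zephyr 1

Merging the schedules and taking the best 6: 48,110 (Verdant-1), 47,765 (Talon-1), 47,185 (Verdant-2), 45,635 (Verdant-3), 42,265 (Talon-2), 41,255 (Zephyr-1)
Next rejected bid: $41,110 (not a price — pay-as-bid).
Allocation: Talon 2, Verdant 3, Zephyr 1.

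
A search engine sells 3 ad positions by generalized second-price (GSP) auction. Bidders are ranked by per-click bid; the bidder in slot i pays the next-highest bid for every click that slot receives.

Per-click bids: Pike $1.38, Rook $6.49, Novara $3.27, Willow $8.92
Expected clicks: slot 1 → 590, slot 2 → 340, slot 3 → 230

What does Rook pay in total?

Ranked by bid: $8.92 (Willow) > $6.49 (Rook) > $3.27 (Novara) > $1.38 (Pike)
Rook holds slot 2 → pays next bid $3.27 × 340 clicks = $1111.80.

Rook pays $1111.80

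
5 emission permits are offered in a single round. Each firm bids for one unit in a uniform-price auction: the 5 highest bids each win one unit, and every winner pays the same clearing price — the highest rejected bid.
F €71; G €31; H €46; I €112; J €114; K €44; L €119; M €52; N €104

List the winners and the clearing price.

Bids ranked high→low: 119 (L), 114 (J), 112 (I), 104 (N), 71 (F), 52 (M), 46 (H), …
Top 5: L, J, I, N, F.
Highest unsuccessful bid: €52 → clearing price.

L, J, I, N, F; each pays €52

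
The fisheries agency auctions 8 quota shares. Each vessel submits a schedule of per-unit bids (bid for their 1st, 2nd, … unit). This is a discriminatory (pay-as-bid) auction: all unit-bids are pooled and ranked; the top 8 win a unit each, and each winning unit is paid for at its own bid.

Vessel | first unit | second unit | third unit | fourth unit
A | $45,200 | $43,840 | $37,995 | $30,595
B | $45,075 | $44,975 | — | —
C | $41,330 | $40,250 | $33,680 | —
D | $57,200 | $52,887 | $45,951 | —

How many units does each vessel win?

All unit-bids, highest first — top 8: 57,200 (D-1), 52,887 (D-2), 45,951 (D-3), 45,200 (A-1), 45,075 (B-1), 44,975 (B-2), 43,840 (A-2), 41,330 (C-1)
Next rejected bid: $40,250 (not a price — pay-as-bid).
Allocation: A 2, B 2, C 1, D 3.

A 2, B 2, C 1, D 3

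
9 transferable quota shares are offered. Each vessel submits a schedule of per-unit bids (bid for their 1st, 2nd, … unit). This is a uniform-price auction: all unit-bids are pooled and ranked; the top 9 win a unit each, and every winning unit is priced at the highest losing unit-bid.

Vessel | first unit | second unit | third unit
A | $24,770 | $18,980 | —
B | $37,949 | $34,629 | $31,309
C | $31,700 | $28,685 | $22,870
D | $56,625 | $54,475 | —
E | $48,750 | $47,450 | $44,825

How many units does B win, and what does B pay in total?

Pooled unit-bids ranked (top 9): 56,625 (D-1), 54,475 (D-2), 48,750 (E-1), 47,450 (E-2), 44,825 (E-3), 37,949 (B-1), 34,629 (B-2), 31,700 (C-1), 31,309 (B-3)
First bid not allocated: $28,685.
B wins 3 unit(s) at $28,685 each.

B: 3 units, pays $86,055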